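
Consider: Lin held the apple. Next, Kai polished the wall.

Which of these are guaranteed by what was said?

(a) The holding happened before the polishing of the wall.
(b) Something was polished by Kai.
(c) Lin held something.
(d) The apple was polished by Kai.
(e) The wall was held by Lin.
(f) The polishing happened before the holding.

(a), (b), (c)

(a) Entailed — the narrative places the holding before the polishing.
(b) Entailed — generalizing the patient leaves a sub-description the original still satisfies.
(c) Entailed — this follows by dropping conjuncts from the holding event's description.
(d) Not entailed — Kai polished the wall, not the apple; the apple belongs to the holding event.
(e) Not entailed — Lin held the apple, not the wall; the wall belongs to the polishing event.
(f) Not entailed — the narrative places the holding before the polishing, not after.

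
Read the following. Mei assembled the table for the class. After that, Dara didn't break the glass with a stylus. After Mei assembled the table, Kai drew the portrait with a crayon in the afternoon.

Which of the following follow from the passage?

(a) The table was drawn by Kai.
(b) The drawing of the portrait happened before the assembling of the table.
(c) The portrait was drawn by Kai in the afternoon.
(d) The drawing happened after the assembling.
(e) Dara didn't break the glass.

(c), (d)

(a) Not entailed — Kai drew the portrait, not the table; the table belongs to the assembling event.
(b) Not entailed — the narrative places the assembling before the drawing, not after.
(c) Entailed — the original entails any weakening of itself; this just drops 'with a crayon'.
(d) Entailed — the narrative places the assembling before the drawing.
(e) Not entailed — dropping 'with a stylus' under negation is not valid — the original leaves open that Dara broke the glass some other way.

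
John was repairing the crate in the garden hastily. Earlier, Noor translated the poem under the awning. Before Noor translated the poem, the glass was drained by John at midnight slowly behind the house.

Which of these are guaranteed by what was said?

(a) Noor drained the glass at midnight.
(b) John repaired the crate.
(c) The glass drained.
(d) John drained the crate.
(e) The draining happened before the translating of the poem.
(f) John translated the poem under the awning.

(a) Not entailed — the passage has John draining the glass, not Noor.
(b) Not entailed — 'was repairing' is progressive on an accomplishment; it does not entail the completed 'repaired'.
(c) Entailed — 'John drained the glass' is causative; it entails the inchoative 'the glass drained'.
(d) Not entailed — John drained the glass, not the crate; the crate belongs to the repairing event.
(e) Entailed — the narrative places the draining before the translating.
(f) Not entailed — the passage has Noor translating the poem, not John.

(c), (e)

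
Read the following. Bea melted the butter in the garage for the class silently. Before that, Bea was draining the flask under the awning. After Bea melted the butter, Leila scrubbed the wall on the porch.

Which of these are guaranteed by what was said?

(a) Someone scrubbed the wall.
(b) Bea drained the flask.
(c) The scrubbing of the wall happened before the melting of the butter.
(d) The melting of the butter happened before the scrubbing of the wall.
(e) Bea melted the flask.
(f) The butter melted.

(a) Entailed — every conjunct here is already in the original scrubbing event.
(b) Not entailed — 'was draining' is progressive on an accomplishment; it does not entail the completed 'drained'.
(c) Not entailed — the narrative places the melting before the scrubbing, not after.
(d) Entailed — the narrative places the melting before the scrubbing.
(e) Not entailed — Bea melted the butter, not the flask; the flask belongs to the draining event.
(f) Entailed — 'Bea melted the butter' is causative; it entails the inchoative 'the butter melted'.

(a), (d), (f)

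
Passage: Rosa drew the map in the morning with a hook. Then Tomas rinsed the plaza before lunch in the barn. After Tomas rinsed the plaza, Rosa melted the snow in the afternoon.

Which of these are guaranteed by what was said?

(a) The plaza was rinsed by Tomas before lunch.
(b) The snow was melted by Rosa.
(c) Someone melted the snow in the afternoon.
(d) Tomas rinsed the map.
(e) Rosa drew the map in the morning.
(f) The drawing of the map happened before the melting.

(a) Entailed — every conjunct here is already in the original rinsing event.
(b) Entailed — dropping 'in the afternoon' leaves a sub-description the original still satisfies.
(c) Entailed — generalizing the agent leaves a sub-description the original still satisfies.
(d) Not entailed — Tomas rinsed the plaza, not the map; the map belongs to the drawing event.
(e) Entailed — every conjunct here is already in the original drawing event.
(f) Entailed — the narrative places the drawing before the melting.

(a), (b), (c), (e), (f)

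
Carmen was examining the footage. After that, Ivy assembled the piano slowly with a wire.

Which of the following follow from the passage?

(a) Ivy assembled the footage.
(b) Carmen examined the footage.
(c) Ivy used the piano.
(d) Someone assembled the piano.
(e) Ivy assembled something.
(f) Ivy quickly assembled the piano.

(a) Not entailed — Ivy assembled the piano, not the footage; the footage belongs to the examining event.
(b) Entailed — 'examine' is an activity; 'was examining' entails that some examining happened, so 'examined' holds.
(c) Not entailed — the piano is the patient, not an instrument — Ivy used a wire.
(d) Entailed — this follows by dropping conjuncts from the assembling event's description.
(e) Entailed — this follows by dropping conjuncts from the assembling event's description.
(f) Not entailed — 'quickly' adds a manner not in (and inconsistent with) the original.

(b), (d), (e)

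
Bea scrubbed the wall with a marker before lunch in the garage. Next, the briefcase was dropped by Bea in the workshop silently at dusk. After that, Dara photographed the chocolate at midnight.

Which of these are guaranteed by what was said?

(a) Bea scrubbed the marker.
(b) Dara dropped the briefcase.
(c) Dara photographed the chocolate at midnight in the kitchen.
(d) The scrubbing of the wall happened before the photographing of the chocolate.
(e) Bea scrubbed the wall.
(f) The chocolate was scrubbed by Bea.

(d), (e)

(a) Not entailed — the marker is the instrument, not what was scrubbed.
(b) Not entailed — the passage has Bea dropping the briefcase, not Dara.
(c) Not entailed — 'in the kitchen' adds information not in the original event.
(d) Entailed — the narrative places the scrubbing before the photographing.
(e) Entailed — the original entails any weakening of itself; this just drops 'with a marker', 'in the garage', 'before lunch'.
(f) Not entailed — Bea scrubbed the wall, not the chocolate; the chocolate belongs to the photographing event.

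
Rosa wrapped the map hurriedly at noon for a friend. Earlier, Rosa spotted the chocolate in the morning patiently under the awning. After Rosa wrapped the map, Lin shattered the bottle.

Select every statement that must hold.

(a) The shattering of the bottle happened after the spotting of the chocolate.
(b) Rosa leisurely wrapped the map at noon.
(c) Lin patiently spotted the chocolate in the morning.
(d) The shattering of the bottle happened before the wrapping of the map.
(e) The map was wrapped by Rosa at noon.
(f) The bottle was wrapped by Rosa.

(a) Entailed — the narrative places the spotting before the shattering.
(b) Not entailed — 'leisurely' adds a manner not in (and inconsistent with) the original.
(c) Not entailed — the passage has Rosa spotting the chocolate, not Lin.
(d) Not entailed — the narrative places the wrapping before the shattering, not after.
(e) Entailed — this follows by dropping conjuncts from the wrapping event's description.
(f) Not entailed — Rosa wrapped the map, not the bottle; the bottle belongs to the shattering event.

(a), (e)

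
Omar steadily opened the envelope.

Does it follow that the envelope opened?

'Omar opened the envelope' is the causative; it entails the inchoative 'the envelope opened'.

yes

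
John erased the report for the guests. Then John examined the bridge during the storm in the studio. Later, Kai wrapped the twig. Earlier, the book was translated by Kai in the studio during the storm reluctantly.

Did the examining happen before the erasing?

no

The narrative orders the erasing before the examining.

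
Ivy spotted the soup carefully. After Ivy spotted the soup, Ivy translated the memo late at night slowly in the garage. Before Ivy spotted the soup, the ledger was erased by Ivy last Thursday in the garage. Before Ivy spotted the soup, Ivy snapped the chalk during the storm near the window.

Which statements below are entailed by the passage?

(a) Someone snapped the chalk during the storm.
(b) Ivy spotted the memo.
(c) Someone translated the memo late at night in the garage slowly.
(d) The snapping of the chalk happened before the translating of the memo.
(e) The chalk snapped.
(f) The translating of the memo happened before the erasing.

(a) Entailed — the original entails any weakening of itself; this just drops 'near the window' and generalizes the agent.
(b) Not entailed — Ivy spotted the soup, not the memo; the memo belongs to the translating event.
(c) Entailed — this follows by dropping conjuncts from the translating event's description.
(d) Entailed — the narrative places the snapping before the translating.
(e) Entailed — 'Ivy snapped the chalk' is causative; it entails the inchoative 'the chalk snapped'.
(f) Not entailed — the narrative places the erasing before the translating, not after.

(a), (c), (d), (e)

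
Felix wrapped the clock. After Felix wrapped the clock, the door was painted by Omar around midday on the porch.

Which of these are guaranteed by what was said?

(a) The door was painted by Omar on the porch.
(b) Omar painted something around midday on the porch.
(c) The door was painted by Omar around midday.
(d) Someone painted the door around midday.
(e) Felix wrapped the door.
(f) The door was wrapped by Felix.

(a) Entailed — dropping 'around midday' leaves a sub-description the original still satisfies.
(b) Entailed — the original entails any weakening of itself; this just generalizes the patient.
(c) Entailed — dropping 'on the porch' leaves a sub-description the original still satisfies.
(d) Entailed — dropping 'on the porch' and generalizing the agent leaves a sub-description the original still satisfies.
(e) Not entailed — Felix wrapped the clock, not the door; the door belongs to the painting event.
(f) Not entailed — Felix wrapped the clock, not the door; the door belongs to the painting event.

(a), (b), (c), (d)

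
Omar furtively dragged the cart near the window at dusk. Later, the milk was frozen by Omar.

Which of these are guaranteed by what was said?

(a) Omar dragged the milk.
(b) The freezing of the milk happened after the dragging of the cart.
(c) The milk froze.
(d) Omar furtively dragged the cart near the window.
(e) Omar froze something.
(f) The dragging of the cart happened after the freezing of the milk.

(b), (c), (d), (e)

(a) Not entailed — Omar dragged the cart, not the milk; the milk belongs to the freezing event.
(b) Entailed — the narrative places the dragging before the freezing.
(c) Entailed — 'Omar froze the milk' is causative; it entails the inchoative 'the milk froze'.
(d) Entailed — every conjunct here is already in the original dragging event.
(e) Entailed — this follows by dropping conjuncts from the freezing event's description.
(f) Not entailed — the narrative places the dragging before the freezing, not after.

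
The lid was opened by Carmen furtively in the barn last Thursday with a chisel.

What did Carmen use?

'with a chisel' marks the instrument of the opening event.

a chisel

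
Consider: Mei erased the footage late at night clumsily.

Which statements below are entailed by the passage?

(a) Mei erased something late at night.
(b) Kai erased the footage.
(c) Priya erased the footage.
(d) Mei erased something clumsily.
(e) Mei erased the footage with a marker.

(a) Entailed — every conjunct here is already in the original erasing event.
(b) Not entailed — the passage has Mei erasing the footage, not Kai.
(c) Not entailed — the passage has Mei erasing the footage, not Priya.
(d) Entailed — dropping 'late at night' and generalizing the patient leaves a sub-description the original still satisfies.
(e) Not entailed — 'with a marker' adds information not in the original event.

(a), (d)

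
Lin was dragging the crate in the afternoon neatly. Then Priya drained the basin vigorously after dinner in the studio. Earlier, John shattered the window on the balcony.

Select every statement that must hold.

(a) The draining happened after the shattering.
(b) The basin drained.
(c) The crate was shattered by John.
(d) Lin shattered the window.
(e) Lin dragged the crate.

(a) Entailed — the narrative places the shattering before the draining.
(b) Entailed — 'Priya drained the basin' is causative; it entails the inchoative 'the basin drained'.
(c) Not entailed — John shattered the window, not the crate; the crate belongs to the dragging event.
(d) Not entailed — the passage has John shattering the window, not Lin.
(e) Entailed — 'drag' is an activity; 'was dragging' entails that some dragging happened, so 'dragged' holds.

(a), (b), (e)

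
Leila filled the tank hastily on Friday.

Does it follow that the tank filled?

yes

'Leila filled the tank' is the causative; it entails the inchoative 'the tank filled'.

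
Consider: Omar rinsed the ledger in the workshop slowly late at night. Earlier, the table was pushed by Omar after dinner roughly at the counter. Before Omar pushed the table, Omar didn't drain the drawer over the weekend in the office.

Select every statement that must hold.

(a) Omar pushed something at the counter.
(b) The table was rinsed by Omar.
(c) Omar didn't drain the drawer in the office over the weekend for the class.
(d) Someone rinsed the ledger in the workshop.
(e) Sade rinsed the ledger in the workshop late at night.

(a), (c), (d)

(a) Entailed — dropping 'after dinner', 'roughly' and generalizing the patient leaves a sub-description the original still satisfies.
(b) Not entailed — Omar rinsed the ledger, not the table; the table belongs to the pushing event.
(c) Entailed — under negation, adding a further restriction is entailed: if no such draining event occurred, none occurred for the class either.
(d) Entailed — dropping 'late at night', 'slowly' and generalizing the agent leaves a sub-description the original still satisfies.
(e) Not entailed — the passage has Omar rinsing the ledger, not Sade.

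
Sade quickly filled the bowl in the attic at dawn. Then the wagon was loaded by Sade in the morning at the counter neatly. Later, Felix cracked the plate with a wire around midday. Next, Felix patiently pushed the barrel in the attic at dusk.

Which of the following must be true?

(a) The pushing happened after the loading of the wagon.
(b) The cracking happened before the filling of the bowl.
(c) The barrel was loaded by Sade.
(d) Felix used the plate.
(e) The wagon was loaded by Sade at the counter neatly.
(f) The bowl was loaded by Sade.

(a) Entailed — the narrative places the loading before the pushing.
(b) Not entailed — the narrative places the filling before the cracking, not after.
(c) Not entailed — Sade loaded the wagon, not the barrel; the barrel belongs to the pushing event.
(d) Not entailed — the plate is the patient, not an instrument — Felix used a wire.
(e) Entailed — the original entails any weakening of itself; this just drops 'in the morning'.
(f) Not entailed — Sade loaded the wagon, not the bowl; the bowl belongs to the filling event.

(a), (e)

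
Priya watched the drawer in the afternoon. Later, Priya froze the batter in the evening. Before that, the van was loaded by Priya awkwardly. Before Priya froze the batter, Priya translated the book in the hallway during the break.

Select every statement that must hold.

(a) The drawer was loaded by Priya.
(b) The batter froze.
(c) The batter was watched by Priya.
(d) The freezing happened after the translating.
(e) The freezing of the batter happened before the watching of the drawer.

(a) Not entailed — Priya loaded the van, not the drawer; the drawer belongs to the watching event.
(b) Entailed — 'Priya froze the batter' is causative; it entails the inchoative 'the batter froze'.
(c) Not entailed — Priya watched the drawer, not the batter; the batter belongs to the freezing event.
(d) Entailed — the narrative places the translating before the freezing.
(e) Not entailed — the narrative places the watching before the freezing, not after.

(b), (d)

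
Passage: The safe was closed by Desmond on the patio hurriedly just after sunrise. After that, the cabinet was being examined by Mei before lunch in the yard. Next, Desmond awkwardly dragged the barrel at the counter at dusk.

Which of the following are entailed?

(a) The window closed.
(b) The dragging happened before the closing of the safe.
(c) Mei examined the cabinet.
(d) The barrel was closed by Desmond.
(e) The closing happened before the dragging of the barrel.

(a) Not entailed — the safe is what closed, not the window.
(b) Not entailed — the narrative places the closing before the dragging, not after.
(c) Entailed — 'examine' is an activity; 'was examining' entails that some examining happened, so 'examined' holds.
(d) Not entailed — Desmond closed the safe, not the barrel; the barrel belongs to the dragging event.
(e) Entailed — the narrative places the closing before the dragging.

(c), (e)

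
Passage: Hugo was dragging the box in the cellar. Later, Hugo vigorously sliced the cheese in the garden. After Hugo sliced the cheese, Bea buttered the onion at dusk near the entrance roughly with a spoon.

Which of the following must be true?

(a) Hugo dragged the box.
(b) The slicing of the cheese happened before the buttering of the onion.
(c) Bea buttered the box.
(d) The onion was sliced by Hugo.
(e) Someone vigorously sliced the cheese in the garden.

(a), (b), (e)

(a) Entailed — 'drag' is an activity; 'was dragging' entails that some dragging happened, so 'dragged' holds.
(b) Entailed — the narrative places the slicing before the buttering.
(c) Not entailed — Bea buttered the onion, not the box; the box belongs to the dragging event.
(d) Not entailed — Hugo sliced the cheese, not the onion; the onion belongs to the buttering event.
(e) Entailed — every conjunct here is already in the original slicing event.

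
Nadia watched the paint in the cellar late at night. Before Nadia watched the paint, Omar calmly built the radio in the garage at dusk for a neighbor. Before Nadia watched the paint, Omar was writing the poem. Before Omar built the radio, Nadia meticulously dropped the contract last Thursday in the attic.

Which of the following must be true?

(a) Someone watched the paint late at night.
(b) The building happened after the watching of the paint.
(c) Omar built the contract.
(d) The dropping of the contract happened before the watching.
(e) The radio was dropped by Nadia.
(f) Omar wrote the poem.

(a) Entailed — this follows by dropping conjuncts from the watching event's description.
(b) Not entailed — the narrative places the building before the watching, not after.
(c) Not entailed — Omar built the radio, not the contract; the contract belongs to the dropping event.
(d) Entailed — the narrative places the dropping before the watching.
(e) Not entailed — Nadia dropped the contract, not the radio; the radio belongs to the building event.
(f) Not entailed — 'was writing' is progressive on an accomplishment; it does not entail the completed 'wrote'.

(a), (d)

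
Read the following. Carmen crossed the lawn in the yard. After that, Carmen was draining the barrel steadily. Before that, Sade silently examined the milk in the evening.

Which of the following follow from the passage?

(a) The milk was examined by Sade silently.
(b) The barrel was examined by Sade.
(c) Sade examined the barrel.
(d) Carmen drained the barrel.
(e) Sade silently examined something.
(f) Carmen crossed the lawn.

(a), (e), (f)

(a) Entailed — every conjunct here is already in the original examining event.
(b) Not entailed — Sade examined the milk, not the barrel; the barrel belongs to the draining event.
(c) Not entailed — Sade examined the milk, not the barrel; the barrel belongs to the draining event.
(d) Not entailed — 'was draining' is progressive on an accomplishment; it does not entail the completed 'drained'.
(e) Entailed — dropping 'in the evening' and generalizing the patient leaves a sub-description the original still satisfies.
(f) Entailed — the original entails any weakening of itself; this just drops 'in the yard'.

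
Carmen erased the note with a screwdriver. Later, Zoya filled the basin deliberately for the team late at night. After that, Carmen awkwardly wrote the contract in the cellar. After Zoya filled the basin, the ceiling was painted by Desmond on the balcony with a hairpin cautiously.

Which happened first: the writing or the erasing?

The connectives place the erasing before the writing.

the erasing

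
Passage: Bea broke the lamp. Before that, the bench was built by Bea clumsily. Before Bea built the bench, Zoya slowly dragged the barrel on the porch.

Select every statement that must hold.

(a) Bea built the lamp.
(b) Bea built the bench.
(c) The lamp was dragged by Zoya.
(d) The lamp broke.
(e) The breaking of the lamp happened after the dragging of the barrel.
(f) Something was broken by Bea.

(a) Not entailed — Bea built the bench, not the lamp; the lamp belongs to the breaking event.
(b) Entailed — the original entails any weakening of itself; this just drops 'clumsily'.
(c) Not entailed — Zoya dragged the barrel, not the lamp; the lamp belongs to the breaking event.
(d) Entailed — 'Bea broke the lamp' is causative; it entails the inchoative 'the lamp broke'.
(e) Entailed — the narrative places the dragging before the breaking.
(f) Entailed — this follows by dropping conjuncts from the breaking event's description.

(b), (d), (e), (f)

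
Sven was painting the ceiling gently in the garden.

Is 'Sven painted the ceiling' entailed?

no

'was painting' is progressive; for an accomplishment like 'paint the ceiling', it doesn't entail completion.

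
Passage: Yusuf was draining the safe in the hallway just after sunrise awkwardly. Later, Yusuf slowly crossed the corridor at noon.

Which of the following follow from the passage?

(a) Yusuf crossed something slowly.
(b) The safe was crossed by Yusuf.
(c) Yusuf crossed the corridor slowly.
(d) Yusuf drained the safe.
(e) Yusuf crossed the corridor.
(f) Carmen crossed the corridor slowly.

(a) Entailed — dropping 'at noon' and generalizing the patient leaves a sub-description the original still satisfies.
(b) Not entailed — Yusuf crossed the corridor, not the safe; the safe belongs to the draining event.
(c) Entailed — this follows by dropping conjuncts from the crossing event's description.
(d) Not entailed — 'was draining' is progressive on an accomplishment; it does not entail the completed 'drained'.
(e) Entailed — this follows by dropping conjuncts from the crossing event's description.
(f) Not entailed — the passage has Yusuf crossing the corridor, not Carmen.

(a), (c), (e)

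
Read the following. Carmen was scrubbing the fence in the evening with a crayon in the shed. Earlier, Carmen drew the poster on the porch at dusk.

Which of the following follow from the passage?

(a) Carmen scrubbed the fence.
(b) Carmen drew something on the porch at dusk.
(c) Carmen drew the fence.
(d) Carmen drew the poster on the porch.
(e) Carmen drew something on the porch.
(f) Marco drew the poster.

(a), (b), (d), (e)

(a) Entailed — 'scrub' is an activity; 'was scrubbing' entails that some scrubbing happened, so 'scrubbed' holds.
(b) Entailed — every conjunct here is already in the original drawing event.
(c) Not entailed — Carmen drew the poster, not the fence; the fence belongs to the scrubbing event.
(d) Entailed — every conjunct here is already in the original drawing event.
(e) Entailed — dropping 'at dusk' and generalizing the patient leaves a sub-description the original still satisfies.
(f) Not entailed — the passage has Carmen drawing the poster, not Marco.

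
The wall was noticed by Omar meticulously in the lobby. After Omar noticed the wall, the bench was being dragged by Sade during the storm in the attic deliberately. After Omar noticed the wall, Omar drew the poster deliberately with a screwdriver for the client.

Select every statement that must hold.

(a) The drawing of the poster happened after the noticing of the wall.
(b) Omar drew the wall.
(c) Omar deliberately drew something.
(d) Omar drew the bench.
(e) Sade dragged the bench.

(a), (c), (e)

(a) Entailed — the narrative places the noticing before the drawing.
(b) Not entailed — Omar drew the poster, not the wall; the wall belongs to the noticing event.
(c) Entailed — this follows by dropping conjuncts from the drawing event's description.
(d) Not entailed — Omar drew the poster, not the bench; the bench belongs to the dragging event.
(e) Entailed — 'drag' is an activity; 'was dragging' entails that some dragging happened, so 'dragged' holds.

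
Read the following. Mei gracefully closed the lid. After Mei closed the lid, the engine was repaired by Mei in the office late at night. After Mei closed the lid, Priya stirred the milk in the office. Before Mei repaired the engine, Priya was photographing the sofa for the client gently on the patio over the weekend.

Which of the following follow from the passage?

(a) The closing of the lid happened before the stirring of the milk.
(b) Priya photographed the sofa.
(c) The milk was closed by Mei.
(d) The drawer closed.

(a) Entailed — the narrative places the closing before the stirring.
(b) Not entailed — 'was photographing' is progressive on an accomplishment; it does not entail the completed 'photographed'.
(c) Not entailed — Mei closed the lid, not the milk; the milk belongs to the stirring event.
(d) Not entailed — the lid is what closed, not the drawer.

(a)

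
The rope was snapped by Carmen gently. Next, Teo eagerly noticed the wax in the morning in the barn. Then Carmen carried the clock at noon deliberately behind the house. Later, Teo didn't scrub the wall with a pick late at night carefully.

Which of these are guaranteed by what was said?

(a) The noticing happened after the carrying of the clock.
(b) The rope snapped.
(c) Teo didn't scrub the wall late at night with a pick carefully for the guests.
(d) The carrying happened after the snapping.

(a) Not entailed — the narrative places the noticing before the carrying, not after.
(b) Entailed — 'Carmen snapped the rope' is causative; it entails the inchoative 'the rope snapped'.
(c) Entailed — under negation, adding a further restriction is entailed: if no such scrubbing event occurred, none occurred for the guests either.
(d) Entailed — the narrative places the snapping before the carrying.

(b), (c), (d)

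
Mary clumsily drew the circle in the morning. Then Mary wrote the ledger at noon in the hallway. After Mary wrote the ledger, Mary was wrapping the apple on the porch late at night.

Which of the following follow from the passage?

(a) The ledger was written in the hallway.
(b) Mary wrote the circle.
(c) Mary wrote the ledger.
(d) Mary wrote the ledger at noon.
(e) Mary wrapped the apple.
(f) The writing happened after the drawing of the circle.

(a), (c), (d), (f)

(a) Entailed — dropping 'at noon' and generalizing the agent leaves a sub-description the original still satisfies.
(b) Not entailed — Mary wrote the ledger, not the circle; the circle belongs to the drawing event.
(c) Entailed — the original entails any weakening of itself; this just drops 'in the hallway', 'at noon'.
(d) Entailed — this follows by dropping conjuncts from the writing event's description.
(e) Not entailed — 'was wrapping' is progressive on an accomplishment; it does not entail the completed 'wrapped'.
(f) Entailed — the narrative places the drawing before the writing.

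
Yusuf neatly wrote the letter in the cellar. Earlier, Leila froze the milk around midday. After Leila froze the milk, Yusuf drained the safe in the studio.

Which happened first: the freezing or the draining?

the freezing

The connectives place the freezing before the draining.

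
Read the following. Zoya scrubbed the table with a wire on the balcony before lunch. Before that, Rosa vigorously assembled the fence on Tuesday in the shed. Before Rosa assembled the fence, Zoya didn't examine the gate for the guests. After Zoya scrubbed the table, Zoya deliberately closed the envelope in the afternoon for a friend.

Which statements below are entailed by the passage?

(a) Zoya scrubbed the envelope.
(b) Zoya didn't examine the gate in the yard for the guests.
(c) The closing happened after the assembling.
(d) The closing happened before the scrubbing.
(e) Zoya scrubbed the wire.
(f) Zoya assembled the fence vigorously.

(b), (c)

(a) Not entailed — Zoya scrubbed the table, not the envelope; the envelope belongs to the closing event.
(b) Entailed — under negation, adding a further restriction is entailed: if no such examining event occurred, none occurred in the yard either.
(c) Entailed — the narrative places the assembling before the closing.
(d) Not entailed — the narrative places the scrubbing before the closing, not after.
(e) Not entailed — the wire is the instrument, not what was scrubbed.
(f) Not entailed — the passage has Rosa assembling the fence, not Zoya.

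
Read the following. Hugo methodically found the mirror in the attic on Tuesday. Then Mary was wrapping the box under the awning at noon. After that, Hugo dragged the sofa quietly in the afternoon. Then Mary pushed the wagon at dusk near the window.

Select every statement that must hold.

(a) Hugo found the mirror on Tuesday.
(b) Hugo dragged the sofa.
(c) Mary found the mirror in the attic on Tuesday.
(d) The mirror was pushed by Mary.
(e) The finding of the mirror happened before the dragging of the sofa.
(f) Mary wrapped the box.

(a) Entailed — every conjunct here is already in the original finding event.
(b) Entailed — the original entails any weakening of itself; this just drops 'quietly', 'in the afternoon'.
(c) Not entailed — the passage has Hugo finding the mirror, not Mary.
(d) Not entailed — Mary pushed the wagon, not the mirror; the mirror belongs to the finding event.
(e) Entailed — the narrative places the finding before the dragging.
(f) Not entailed — 'was wrapping' is progressive on an accomplishment; it does not entail the completed 'wrapped'.

(a), (b), (e)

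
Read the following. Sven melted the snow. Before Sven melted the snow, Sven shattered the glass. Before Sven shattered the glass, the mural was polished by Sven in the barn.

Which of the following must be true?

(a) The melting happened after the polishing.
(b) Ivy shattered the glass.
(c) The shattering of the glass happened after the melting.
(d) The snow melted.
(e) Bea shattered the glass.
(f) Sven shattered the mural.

(a) Entailed — the narrative places the polishing before the melting.
(b) Not entailed — the passage has Sven shattering the glass, not Ivy.
(c) Not entailed — the narrative places the shattering before the melting, not after.
(d) Entailed — 'Sven melted the snow' is causative; it entails the inchoative 'the snow melted'.
(e) Not entailed — the passage has Sven shattering the glass, not Bea.
(f) Not entailed — Sven shattered the glass, not the mural; the mural belongs to the polishing event.

(a), (d)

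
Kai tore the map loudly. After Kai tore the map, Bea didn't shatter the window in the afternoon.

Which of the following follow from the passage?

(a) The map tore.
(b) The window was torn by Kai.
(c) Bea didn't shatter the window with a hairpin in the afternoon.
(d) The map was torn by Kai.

(a), (c), (d)

(a) Entailed — 'Kai tore the map' is causative; it entails the inchoative 'the map tore'.
(b) Not entailed — Kai tore the map, not the window; the window belongs to the shattering event.
(c) Entailed — under negation, adding a further restriction is entailed: if no such shattering event occurred, none occurred with a hairpin either.
(d) Entailed — every conjunct here is already in the original tearing event.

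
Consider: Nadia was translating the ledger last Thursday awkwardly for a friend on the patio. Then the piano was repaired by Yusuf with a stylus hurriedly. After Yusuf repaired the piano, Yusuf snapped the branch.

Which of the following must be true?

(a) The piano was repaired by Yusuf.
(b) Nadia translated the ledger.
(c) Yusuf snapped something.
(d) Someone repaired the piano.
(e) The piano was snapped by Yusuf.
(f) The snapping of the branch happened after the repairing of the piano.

(a) Entailed — this follows by dropping conjuncts from the repairing event's description.
(b) Not entailed — 'was translating' is progressive on an accomplishment; it does not entail the completed 'translated'.
(c) Entailed — the original entails any weakening of itself; this just generalizes the patient.
(d) Entailed — every conjunct here is already in the original repairing event.
(e) Not entailed — Yusuf snapped the branch, not the piano; the piano belongs to the repairing event.
(f) Entailed — the narrative places the repairing before the snapping.

(a), (c), (d), (f)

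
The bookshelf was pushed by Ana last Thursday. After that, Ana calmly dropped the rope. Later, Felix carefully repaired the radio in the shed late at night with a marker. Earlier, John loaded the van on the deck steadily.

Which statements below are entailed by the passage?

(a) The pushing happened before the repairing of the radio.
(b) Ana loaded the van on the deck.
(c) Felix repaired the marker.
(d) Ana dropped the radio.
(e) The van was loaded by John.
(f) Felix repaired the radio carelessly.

(a) Entailed — the narrative places the pushing before the repairing.
(b) Not entailed — the passage has John loading the van, not Ana.
(c) Not entailed — the marker is the instrument, not what was repaired.
(d) Not entailed — Ana dropped the rope, not the radio; the radio belongs to the repairing event.
(e) Entailed — every conjunct here is already in the original loading event.
(f) Not entailed — 'carelessly' adds a manner not in (and inconsistent with) the original.

(a), (e)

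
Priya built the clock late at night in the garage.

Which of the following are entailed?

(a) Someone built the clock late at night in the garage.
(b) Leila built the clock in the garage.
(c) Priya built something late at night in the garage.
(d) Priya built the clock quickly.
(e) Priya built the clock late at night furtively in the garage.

(a), (c)

(a) Entailed — every conjunct here is already in the original building event.
(b) Not entailed — the passage has Priya building the clock, not Leila.
(c) Entailed — generalizing the patient leaves a sub-description the original still satisfies.
(d) Not entailed — 'quickly' adds information not in the original event.
(e) Not entailed — 'furtively' adds information not in the original event.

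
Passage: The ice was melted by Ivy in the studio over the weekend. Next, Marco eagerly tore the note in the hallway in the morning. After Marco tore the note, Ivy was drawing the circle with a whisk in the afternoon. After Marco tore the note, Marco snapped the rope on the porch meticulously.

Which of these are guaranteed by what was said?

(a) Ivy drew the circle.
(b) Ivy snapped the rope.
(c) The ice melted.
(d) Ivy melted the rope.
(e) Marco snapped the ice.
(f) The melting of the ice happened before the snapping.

(a) Not entailed — 'was drawing' is progressive on an accomplishment; it does not entail the completed 'drew'.
(b) Not entailed — the passage has Marco snapping the rope, not Ivy.
(c) Entailed — 'Ivy melted the ice' is causative; it entails the inchoative 'the ice melted'.
(d) Not entailed — Ivy melted the ice, not the rope; the rope belongs to the snapping event.
(e) Not entailed — Marco snapped the rope, not the ice; the ice belongs to the melting event.
(f) Entailed — the narrative places the melting before the snapping.

(c), (f)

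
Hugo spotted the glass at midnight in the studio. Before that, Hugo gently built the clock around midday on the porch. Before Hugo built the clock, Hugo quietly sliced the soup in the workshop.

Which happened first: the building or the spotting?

The connectives place the building before the spotting.

the building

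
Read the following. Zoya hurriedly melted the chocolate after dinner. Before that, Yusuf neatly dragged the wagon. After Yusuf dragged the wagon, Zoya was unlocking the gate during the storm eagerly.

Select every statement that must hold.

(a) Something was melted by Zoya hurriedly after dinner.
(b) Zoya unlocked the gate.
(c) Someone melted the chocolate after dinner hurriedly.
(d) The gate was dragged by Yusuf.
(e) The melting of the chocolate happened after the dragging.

(a), (c), (e)

(a) Entailed — the original entails any weakening of itself; this just generalizes the patient.
(b) Not entailed — 'was unlocking' is progressive on an accomplishment; it does not entail the completed 'unlocked'.
(c) Entailed — every conjunct here is already in the original melting event.
(d) Not entailed — Yusuf dragged the wagon, not the gate; the gate belongs to the unlocking event.
(e) Entailed — the narrative places the dragging before the melting.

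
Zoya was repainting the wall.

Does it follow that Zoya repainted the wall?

'was repainting' is progressive; for an accomplishment like 'repaint the wall', it doesn't entail completion.

no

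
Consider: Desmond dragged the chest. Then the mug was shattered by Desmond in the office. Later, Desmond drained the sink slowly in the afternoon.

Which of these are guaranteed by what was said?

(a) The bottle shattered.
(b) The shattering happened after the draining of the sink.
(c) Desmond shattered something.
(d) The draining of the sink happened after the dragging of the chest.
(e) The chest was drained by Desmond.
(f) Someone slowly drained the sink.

(c), (d), (f)

(a) Not entailed — the mug is what shattered, not the bottle.
(b) Not entailed — the narrative places the shattering before the draining, not after.
(c) Entailed — every conjunct here is already in the original shattering event.
(d) Entailed — the narrative places the dragging before the draining.
(e) Not entailed — Desmond drained the sink, not the chest; the chest belongs to the dragging event.
(f) Entailed — dropping 'in the afternoon' and generalizing the agent leaves a sub-description the original still satisfies.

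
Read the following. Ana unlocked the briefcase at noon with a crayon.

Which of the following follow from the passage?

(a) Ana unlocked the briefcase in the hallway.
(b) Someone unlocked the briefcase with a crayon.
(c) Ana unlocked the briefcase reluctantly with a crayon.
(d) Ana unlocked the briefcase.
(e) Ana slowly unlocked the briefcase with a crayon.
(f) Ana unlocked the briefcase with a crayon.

(a) Not entailed — 'in the hallway' adds information not in the original event.
(b) Entailed — the original entails any weakening of itself; this just drops 'at noon' and generalizes the agent.
(c) Not entailed — 'reluctantly' adds information not in the original event.
(d) Entailed — dropping 'at noon', 'with a crayon' leaves a sub-description the original still satisfies.
(e) Not entailed — 'slowly' adds information not in the original event.
(f) Entailed — every conjunct here is already in the original unlocking event.

(b), (d), (f)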